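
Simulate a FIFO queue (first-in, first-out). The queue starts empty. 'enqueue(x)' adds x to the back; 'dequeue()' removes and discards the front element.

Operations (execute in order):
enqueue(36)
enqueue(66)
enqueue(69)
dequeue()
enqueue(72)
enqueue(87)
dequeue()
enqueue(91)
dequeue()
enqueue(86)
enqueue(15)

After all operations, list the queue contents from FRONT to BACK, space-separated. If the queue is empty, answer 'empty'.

enqueue(36): [36]
enqueue(66): [36, 66]
enqueue(69): [36, 66, 69]
dequeue(): [66, 69]
enqueue(72): [66, 69, 72]
enqueue(87): [66, 69, 72, 87]
dequeue(): [69, 72, 87]
enqueue(91): [69, 72, 87, 91]
dequeue(): [72, 87, 91]
enqueue(86): [72, 87, 91, 86]
enqueue(15): [72, 87, 91, 86, 15]

Answer: 72 87 91 86 15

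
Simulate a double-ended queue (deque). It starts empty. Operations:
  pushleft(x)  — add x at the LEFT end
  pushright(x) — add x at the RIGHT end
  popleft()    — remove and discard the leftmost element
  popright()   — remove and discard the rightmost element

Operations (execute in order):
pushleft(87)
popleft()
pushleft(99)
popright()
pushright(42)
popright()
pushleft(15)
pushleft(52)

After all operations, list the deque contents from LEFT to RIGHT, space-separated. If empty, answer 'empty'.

Answer: 52 15

Derivation:
pushleft(87): [87]
popleft(): []
pushleft(99): [99]
popright(): []
pushright(42): [42]
popright(): []
pushleft(15): [15]
pushleft(52): [52, 15]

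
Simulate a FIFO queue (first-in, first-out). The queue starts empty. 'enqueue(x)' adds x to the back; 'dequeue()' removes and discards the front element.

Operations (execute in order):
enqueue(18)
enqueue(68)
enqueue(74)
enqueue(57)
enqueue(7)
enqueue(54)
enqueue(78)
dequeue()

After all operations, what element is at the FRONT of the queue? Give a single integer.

Answer: 68

Derivation:
enqueue(18): queue = [18]
enqueue(68): queue = [18, 68]
enqueue(74): queue = [18, 68, 74]
enqueue(57): queue = [18, 68, 74, 57]
enqueue(7): queue = [18, 68, 74, 57, 7]
enqueue(54): queue = [18, 68, 74, 57, 7, 54]
enqueue(78): queue = [18, 68, 74, 57, 7, 54, 78]
dequeue(): queue = [68, 74, 57, 7, 54, 78]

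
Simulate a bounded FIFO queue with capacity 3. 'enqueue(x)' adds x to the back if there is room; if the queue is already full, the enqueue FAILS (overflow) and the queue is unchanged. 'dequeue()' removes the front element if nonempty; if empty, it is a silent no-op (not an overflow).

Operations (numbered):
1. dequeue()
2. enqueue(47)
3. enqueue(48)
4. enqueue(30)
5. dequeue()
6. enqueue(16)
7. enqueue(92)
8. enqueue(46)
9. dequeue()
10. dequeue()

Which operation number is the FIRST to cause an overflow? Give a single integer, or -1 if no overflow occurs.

1. dequeue(): empty, no-op, size=0
2. enqueue(47): size=1
3. enqueue(48): size=2
4. enqueue(30): size=3
5. dequeue(): size=2
6. enqueue(16): size=3
7. enqueue(92): size=3=cap → OVERFLOW (fail)
8. enqueue(46): size=3=cap → OVERFLOW (fail)
9. dequeue(): size=2
10. dequeue(): size=1

Answer: 7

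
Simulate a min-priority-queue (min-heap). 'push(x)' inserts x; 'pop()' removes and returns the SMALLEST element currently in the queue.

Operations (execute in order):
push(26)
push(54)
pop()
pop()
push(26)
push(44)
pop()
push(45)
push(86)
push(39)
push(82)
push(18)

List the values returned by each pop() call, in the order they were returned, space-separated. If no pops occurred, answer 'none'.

Answer: 26 54 26

Derivation:
push(26): heap contents = [26]
push(54): heap contents = [26, 54]
pop() → 26: heap contents = [54]
pop() → 54: heap contents = []
push(26): heap contents = [26]
push(44): heap contents = [26, 44]
pop() → 26: heap contents = [44]
push(45): heap contents = [44, 45]
push(86): heap contents = [44, 45, 86]
push(39): heap contents = [39, 44, 45, 86]
push(82): heap contents = [39, 44, 45, 82, 86]
push(18): heap contents = [18, 39, 44, 45, 82, 86]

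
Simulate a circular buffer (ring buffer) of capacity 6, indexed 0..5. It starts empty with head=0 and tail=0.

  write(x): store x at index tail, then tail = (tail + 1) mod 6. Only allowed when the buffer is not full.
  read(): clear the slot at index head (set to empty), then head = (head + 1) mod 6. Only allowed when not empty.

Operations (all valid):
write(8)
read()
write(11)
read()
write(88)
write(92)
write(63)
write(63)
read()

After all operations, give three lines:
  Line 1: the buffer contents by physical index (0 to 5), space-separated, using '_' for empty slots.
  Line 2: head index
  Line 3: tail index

write(8): buf=[8 _ _ _ _ _], head=0, tail=1, size=1
read(): buf=[_ _ _ _ _ _], head=1, tail=1, size=0
write(11): buf=[_ 11 _ _ _ _], head=1, tail=2, size=1
read(): buf=[_ _ _ _ _ _], head=2, tail=2, size=0
write(88): buf=[_ _ 88 _ _ _], head=2, tail=3, size=1
write(92): buf=[_ _ 88 92 _ _], head=2, tail=4, size=2
write(63): buf=[_ _ 88 92 63 _], head=2, tail=5, size=3
write(63): buf=[_ _ 88 92 63 63], head=2, tail=0, size=4
read(): buf=[_ _ _ 92 63 63], head=3, tail=0, size=3

Answer: _ _ _ 92 63 63
3
0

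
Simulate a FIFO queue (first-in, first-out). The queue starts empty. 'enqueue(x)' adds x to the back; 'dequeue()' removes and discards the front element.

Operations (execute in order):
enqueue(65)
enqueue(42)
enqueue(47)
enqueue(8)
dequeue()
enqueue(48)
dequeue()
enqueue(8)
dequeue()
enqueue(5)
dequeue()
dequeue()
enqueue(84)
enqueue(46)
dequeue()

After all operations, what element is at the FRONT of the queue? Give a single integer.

Answer: 5

Derivation:
enqueue(65): queue = [65]
enqueue(42): queue = [65, 42]
enqueue(47): queue = [65, 42, 47]
enqueue(8): queue = [65, 42, 47, 8]
dequeue(): queue = [42, 47, 8]
enqueue(48): queue = [42, 47, 8, 48]
dequeue(): queue = [47, 8, 48]
enqueue(8): queue = [47, 8, 48, 8]
dequeue(): queue = [8, 48, 8]
enqueue(5): queue = [8, 48, 8, 5]
dequeue(): queue = [48, 8, 5]
dequeue(): queue = [8, 5]
enqueue(84): queue = [8, 5, 84]
enqueue(46): queue = [8, 5, 84, 46]
dequeue(): queue = [5, 84, 46]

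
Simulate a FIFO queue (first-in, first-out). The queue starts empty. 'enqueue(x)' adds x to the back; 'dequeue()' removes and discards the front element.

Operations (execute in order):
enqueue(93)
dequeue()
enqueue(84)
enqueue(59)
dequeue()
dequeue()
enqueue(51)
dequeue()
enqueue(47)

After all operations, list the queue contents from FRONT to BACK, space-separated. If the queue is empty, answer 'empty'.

enqueue(93): [93]
dequeue(): []
enqueue(84): [84]
enqueue(59): [84, 59]
dequeue(): [59]
dequeue(): []
enqueue(51): [51]
dequeue(): []
enqueue(47): [47]

Answer: 47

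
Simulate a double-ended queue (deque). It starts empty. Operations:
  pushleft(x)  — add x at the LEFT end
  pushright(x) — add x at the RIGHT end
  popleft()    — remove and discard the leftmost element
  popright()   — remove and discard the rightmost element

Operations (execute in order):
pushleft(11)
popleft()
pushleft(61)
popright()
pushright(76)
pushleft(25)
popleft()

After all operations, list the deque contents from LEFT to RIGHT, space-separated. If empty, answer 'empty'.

pushleft(11): [11]
popleft(): []
pushleft(61): [61]
popright(): []
pushright(76): [76]
pushleft(25): [25, 76]
popleft(): [76]

Answer: 76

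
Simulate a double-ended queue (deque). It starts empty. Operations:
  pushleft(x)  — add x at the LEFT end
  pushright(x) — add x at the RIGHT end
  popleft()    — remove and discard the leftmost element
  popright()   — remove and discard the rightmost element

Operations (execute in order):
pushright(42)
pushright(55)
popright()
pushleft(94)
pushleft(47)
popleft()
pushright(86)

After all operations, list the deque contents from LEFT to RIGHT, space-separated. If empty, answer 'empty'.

Answer: 94 42 86

Derivation:
pushright(42): [42]
pushright(55): [42, 55]
popright(): [42]
pushleft(94): [94, 42]
pushleft(47): [47, 94, 42]
popleft(): [94, 42]
pushright(86): [94, 42, 86]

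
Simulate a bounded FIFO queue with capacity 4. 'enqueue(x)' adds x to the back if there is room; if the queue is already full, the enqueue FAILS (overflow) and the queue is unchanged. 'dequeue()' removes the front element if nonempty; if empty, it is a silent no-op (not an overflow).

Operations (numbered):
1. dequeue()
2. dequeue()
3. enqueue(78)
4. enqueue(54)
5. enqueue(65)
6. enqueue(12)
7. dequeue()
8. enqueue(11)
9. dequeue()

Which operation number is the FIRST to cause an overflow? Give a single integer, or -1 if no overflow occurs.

1. dequeue(): empty, no-op, size=0
2. dequeue(): empty, no-op, size=0
3. enqueue(78): size=1
4. enqueue(54): size=2
5. enqueue(65): size=3
6. enqueue(12): size=4
7. dequeue(): size=3
8. enqueue(11): size=4
9. dequeue(): size=3

Answer: -1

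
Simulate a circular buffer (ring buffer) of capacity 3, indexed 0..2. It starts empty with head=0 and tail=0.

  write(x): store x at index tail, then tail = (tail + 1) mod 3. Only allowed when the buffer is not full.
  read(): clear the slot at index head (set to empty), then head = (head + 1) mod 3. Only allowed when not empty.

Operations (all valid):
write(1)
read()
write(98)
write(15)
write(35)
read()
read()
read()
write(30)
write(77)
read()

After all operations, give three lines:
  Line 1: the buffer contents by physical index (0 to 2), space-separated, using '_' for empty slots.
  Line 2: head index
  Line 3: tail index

Answer: _ _ 77
2
0

Derivation:
write(1): buf=[1 _ _], head=0, tail=1, size=1
read(): buf=[_ _ _], head=1, tail=1, size=0
write(98): buf=[_ 98 _], head=1, tail=2, size=1
write(15): buf=[_ 98 15], head=1, tail=0, size=2
write(35): buf=[35 98 15], head=1, tail=1, size=3
read(): buf=[35 _ 15], head=2, tail=1, size=2
read(): buf=[35 _ _], head=0, tail=1, size=1
read(): buf=[_ _ _], head=1, tail=1, size=0
write(30): buf=[_ 30 _], head=1, tail=2, size=1
write(77): buf=[_ 30 77], head=1, tail=0, size=2
read(): buf=[_ _ 77], head=2, tail=0, size=1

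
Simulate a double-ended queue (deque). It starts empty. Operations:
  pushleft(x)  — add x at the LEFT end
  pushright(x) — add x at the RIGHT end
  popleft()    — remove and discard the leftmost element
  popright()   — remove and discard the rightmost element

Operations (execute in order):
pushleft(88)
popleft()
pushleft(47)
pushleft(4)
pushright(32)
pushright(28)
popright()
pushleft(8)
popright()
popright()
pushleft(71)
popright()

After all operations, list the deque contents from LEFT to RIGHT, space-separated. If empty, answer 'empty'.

Answer: 71 8

Derivation:
pushleft(88): [88]
popleft(): []
pushleft(47): [47]
pushleft(4): [4, 47]
pushright(32): [4, 47, 32]
pushright(28): [4, 47, 32, 28]
popright(): [4, 47, 32]
pushleft(8): [8, 4, 47, 32]
popright(): [8, 4, 47]
popright(): [8, 4]
pushleft(71): [71, 8, 4]
popright(): [71, 8]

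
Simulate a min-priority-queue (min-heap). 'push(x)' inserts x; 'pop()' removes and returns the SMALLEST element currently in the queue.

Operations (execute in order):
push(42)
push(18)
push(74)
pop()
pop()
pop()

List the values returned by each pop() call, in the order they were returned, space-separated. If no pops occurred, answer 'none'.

push(42): heap contents = [42]
push(18): heap contents = [18, 42]
push(74): heap contents = [18, 42, 74]
pop() → 18: heap contents = [42, 74]
pop() → 42: heap contents = [74]
pop() → 74: heap contents = []

Answer: 18 42 74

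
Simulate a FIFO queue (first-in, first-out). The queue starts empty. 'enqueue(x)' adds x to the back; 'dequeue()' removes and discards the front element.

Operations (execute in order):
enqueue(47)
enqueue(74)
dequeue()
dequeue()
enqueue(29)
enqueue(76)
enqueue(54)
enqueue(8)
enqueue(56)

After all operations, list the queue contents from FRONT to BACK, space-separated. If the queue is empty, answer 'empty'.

enqueue(47): [47]
enqueue(74): [47, 74]
dequeue(): [74]
dequeue(): []
enqueue(29): [29]
enqueue(76): [29, 76]
enqueue(54): [29, 76, 54]
enqueue(8): [29, 76, 54, 8]
enqueue(56): [29, 76, 54, 8, 56]

Answer: 29 76 54 8 56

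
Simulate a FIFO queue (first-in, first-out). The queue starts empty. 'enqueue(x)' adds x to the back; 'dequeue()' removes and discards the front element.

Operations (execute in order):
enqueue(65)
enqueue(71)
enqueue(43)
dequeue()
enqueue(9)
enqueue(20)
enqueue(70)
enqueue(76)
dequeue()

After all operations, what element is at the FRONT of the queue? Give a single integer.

Answer: 43

Derivation:
enqueue(65): queue = [65]
enqueue(71): queue = [65, 71]
enqueue(43): queue = [65, 71, 43]
dequeue(): queue = [71, 43]
enqueue(9): queue = [71, 43, 9]
enqueue(20): queue = [71, 43, 9, 20]
enqueue(70): queue = [71, 43, 9, 20, 70]
enqueue(76): queue = [71, 43, 9, 20, 70, 76]
dequeue(): queue = [43, 9, 20, 70, 76]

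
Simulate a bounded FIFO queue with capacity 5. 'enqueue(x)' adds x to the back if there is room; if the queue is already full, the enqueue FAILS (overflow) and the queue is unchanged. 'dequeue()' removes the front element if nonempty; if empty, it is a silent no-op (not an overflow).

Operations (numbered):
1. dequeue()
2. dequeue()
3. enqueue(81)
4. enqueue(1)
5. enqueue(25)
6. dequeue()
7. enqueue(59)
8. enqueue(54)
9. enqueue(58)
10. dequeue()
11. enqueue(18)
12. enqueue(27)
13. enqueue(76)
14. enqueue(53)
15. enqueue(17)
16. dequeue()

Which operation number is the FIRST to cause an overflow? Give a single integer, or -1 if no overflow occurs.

1. dequeue(): empty, no-op, size=0
2. dequeue(): empty, no-op, size=0
3. enqueue(81): size=1
4. enqueue(1): size=2
5. enqueue(25): size=3
6. dequeue(): size=2
7. enqueue(59): size=3
8. enqueue(54): size=4
9. enqueue(58): size=5
10. dequeue(): size=4
11. enqueue(18): size=5
12. enqueue(27): size=5=cap → OVERFLOW (fail)
13. enqueue(76): size=5=cap → OVERFLOW (fail)
14. enqueue(53): size=5=cap → OVERFLOW (fail)
15. enqueue(17): size=5=cap → OVERFLOW (fail)
16. dequeue(): size=4

Answer: 12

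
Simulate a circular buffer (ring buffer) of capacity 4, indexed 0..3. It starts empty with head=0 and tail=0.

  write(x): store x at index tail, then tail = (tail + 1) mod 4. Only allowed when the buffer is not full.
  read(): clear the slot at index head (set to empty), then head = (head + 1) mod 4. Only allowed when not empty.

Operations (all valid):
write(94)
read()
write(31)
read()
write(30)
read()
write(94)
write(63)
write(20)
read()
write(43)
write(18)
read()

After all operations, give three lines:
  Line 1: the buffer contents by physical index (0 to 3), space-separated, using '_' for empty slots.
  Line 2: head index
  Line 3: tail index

Answer: _ 20 43 18
1
0

Derivation:
write(94): buf=[94 _ _ _], head=0, tail=1, size=1
read(): buf=[_ _ _ _], head=1, tail=1, size=0
write(31): buf=[_ 31 _ _], head=1, tail=2, size=1
read(): buf=[_ _ _ _], head=2, tail=2, size=0
write(30): buf=[_ _ 30 _], head=2, tail=3, size=1
read(): buf=[_ _ _ _], head=3, tail=3, size=0
write(94): buf=[_ _ _ 94], head=3, tail=0, size=1
write(63): buf=[63 _ _ 94], head=3, tail=1, size=2
write(20): buf=[63 20 _ 94], head=3, tail=2, size=3
read(): buf=[63 20 _ _], head=0, tail=2, size=2
write(43): buf=[63 20 43 _], head=0, tail=3, size=3
write(18): buf=[63 20 43 18], head=0, tail=0, size=4
read(): buf=[_ 20 43 18], head=1, tail=0, size=3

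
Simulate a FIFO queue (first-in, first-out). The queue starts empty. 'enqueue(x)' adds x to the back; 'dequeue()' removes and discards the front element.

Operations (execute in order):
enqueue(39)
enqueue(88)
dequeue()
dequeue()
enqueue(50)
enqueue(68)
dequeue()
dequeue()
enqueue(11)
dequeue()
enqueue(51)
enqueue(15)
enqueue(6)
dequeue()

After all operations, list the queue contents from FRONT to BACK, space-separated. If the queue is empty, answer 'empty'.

enqueue(39): [39]
enqueue(88): [39, 88]
dequeue(): [88]
dequeue(): []
enqueue(50): [50]
enqueue(68): [50, 68]
dequeue(): [68]
dequeue(): []
enqueue(11): [11]
dequeue(): []
enqueue(51): [51]
enqueue(15): [51, 15]
enqueue(6): [51, 15, 6]
dequeue(): [15, 6]

Answer: 15 6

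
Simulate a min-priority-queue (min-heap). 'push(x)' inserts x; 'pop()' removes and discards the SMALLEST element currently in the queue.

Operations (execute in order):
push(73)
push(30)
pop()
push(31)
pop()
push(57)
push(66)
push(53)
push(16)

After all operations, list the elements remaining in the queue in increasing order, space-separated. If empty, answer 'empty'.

push(73): heap contents = [73]
push(30): heap contents = [30, 73]
pop() → 30: heap contents = [73]
push(31): heap contents = [31, 73]
pop() → 31: heap contents = [73]
push(57): heap contents = [57, 73]
push(66): heap contents = [57, 66, 73]
push(53): heap contents = [53, 57, 66, 73]
push(16): heap contents = [16, 53, 57, 66, 73]

Answer: 16 53 57 66 73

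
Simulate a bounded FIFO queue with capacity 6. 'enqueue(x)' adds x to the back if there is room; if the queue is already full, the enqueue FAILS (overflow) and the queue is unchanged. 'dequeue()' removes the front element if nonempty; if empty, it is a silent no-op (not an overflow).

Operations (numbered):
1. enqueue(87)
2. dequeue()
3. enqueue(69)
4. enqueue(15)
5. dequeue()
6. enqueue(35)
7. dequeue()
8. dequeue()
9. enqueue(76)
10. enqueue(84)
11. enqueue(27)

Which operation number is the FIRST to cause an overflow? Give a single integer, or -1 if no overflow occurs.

Answer: -1

Derivation:
1. enqueue(87): size=1
2. dequeue(): size=0
3. enqueue(69): size=1
4. enqueue(15): size=2
5. dequeue(): size=1
6. enqueue(35): size=2
7. dequeue(): size=1
8. dequeue(): size=0
9. enqueue(76): size=1
10. enqueue(84): size=2
11. enqueue(27): size=3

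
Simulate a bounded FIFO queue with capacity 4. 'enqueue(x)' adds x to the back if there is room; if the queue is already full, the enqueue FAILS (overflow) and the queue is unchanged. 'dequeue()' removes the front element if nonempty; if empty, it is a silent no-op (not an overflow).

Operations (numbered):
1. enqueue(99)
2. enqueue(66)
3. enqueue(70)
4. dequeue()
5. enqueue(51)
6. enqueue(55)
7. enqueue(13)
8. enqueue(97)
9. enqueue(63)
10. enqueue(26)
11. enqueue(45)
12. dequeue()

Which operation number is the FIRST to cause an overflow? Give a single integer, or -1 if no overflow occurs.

Answer: 7

Derivation:
1. enqueue(99): size=1
2. enqueue(66): size=2
3. enqueue(70): size=3
4. dequeue(): size=2
5. enqueue(51): size=3
6. enqueue(55): size=4
7. enqueue(13): size=4=cap → OVERFLOW (fail)
8. enqueue(97): size=4=cap → OVERFLOW (fail)
9. enqueue(63): size=4=cap → OVERFLOW (fail)
10. enqueue(26): size=4=cap → OVERFLOW (fail)
11. enqueue(45): size=4=cap → OVERFLOW (fail)
12. dequeue(): size=3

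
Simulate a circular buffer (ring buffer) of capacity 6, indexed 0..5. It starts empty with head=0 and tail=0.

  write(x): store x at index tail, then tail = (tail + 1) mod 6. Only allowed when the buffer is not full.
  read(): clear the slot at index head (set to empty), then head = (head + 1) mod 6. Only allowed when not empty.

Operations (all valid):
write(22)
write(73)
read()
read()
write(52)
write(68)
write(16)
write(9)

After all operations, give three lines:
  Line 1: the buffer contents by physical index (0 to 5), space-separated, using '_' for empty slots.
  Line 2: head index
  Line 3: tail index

Answer: _ _ 52 68 16 9
2
0

Derivation:
write(22): buf=[22 _ _ _ _ _], head=0, tail=1, size=1
write(73): buf=[22 73 _ _ _ _], head=0, tail=2, size=2
read(): buf=[_ 73 _ _ _ _], head=1, tail=2, size=1
read(): buf=[_ _ _ _ _ _], head=2, tail=2, size=0
write(52): buf=[_ _ 52 _ _ _], head=2, tail=3, size=1
write(68): buf=[_ _ 52 68 _ _], head=2, tail=4, size=2
write(16): buf=[_ _ 52 68 16 _], head=2, tail=5, size=3
write(9): buf=[_ _ 52 68 16 9], head=2, tail=0, size=4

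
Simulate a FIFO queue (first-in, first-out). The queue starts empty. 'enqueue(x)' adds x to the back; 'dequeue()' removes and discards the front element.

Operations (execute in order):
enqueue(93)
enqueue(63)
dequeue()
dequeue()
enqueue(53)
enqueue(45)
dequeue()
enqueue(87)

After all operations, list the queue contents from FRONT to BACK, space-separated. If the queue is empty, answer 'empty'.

Answer: 45 87

Derivation:
enqueue(93): [93]
enqueue(63): [93, 63]
dequeue(): [63]
dequeue(): []
enqueue(53): [53]
enqueue(45): [53, 45]
dequeue(): [45]
enqueue(87): [45, 87]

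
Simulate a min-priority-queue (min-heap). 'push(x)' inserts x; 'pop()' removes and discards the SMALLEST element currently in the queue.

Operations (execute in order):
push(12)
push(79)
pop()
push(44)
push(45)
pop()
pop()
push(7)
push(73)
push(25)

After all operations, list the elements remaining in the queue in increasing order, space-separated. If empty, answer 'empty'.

Answer: 7 25 73 79

Derivation:
push(12): heap contents = [12]
push(79): heap contents = [12, 79]
pop() → 12: heap contents = [79]
push(44): heap contents = [44, 79]
push(45): heap contents = [44, 45, 79]
pop() → 44: heap contents = [45, 79]
pop() → 45: heap contents = [79]
push(7): heap contents = [7, 79]
push(73): heap contents = [7, 73, 79]
push(25): heap contents = [7, 25, 73, 79]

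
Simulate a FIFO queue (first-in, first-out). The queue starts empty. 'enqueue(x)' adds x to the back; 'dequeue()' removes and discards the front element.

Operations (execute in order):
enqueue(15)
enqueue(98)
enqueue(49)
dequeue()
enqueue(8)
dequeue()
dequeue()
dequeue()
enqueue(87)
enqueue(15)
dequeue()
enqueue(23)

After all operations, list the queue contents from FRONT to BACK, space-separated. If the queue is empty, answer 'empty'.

enqueue(15): [15]
enqueue(98): [15, 98]
enqueue(49): [15, 98, 49]
dequeue(): [98, 49]
enqueue(8): [98, 49, 8]
dequeue(): [49, 8]
dequeue(): [8]
dequeue(): []
enqueue(87): [87]
enqueue(15): [87, 15]
dequeue(): [15]
enqueue(23): [15, 23]

Answer: 15 23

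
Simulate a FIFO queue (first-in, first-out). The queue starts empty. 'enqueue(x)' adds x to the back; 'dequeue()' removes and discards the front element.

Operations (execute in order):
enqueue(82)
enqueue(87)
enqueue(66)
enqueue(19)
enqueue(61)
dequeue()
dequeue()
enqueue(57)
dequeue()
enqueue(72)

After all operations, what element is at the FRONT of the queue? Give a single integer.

Answer: 19

Derivation:
enqueue(82): queue = [82]
enqueue(87): queue = [82, 87]
enqueue(66): queue = [82, 87, 66]
enqueue(19): queue = [82, 87, 66, 19]
enqueue(61): queue = [82, 87, 66, 19, 61]
dequeue(): queue = [87, 66, 19, 61]
dequeue(): queue = [66, 19, 61]
enqueue(57): queue = [66, 19, 61, 57]
dequeue(): queue = [19, 61, 57]
enqueue(72): queue = [19, 61, 57, 72]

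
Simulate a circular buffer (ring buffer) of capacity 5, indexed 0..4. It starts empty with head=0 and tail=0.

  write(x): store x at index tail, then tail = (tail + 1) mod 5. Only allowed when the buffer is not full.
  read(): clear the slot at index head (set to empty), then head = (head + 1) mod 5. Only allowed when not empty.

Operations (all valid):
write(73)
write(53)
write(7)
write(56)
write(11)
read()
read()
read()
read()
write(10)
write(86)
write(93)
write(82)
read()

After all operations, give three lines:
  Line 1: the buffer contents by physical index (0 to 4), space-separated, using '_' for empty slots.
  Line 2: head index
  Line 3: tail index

Answer: 10 86 93 82 _
0
4

Derivation:
write(73): buf=[73 _ _ _ _], head=0, tail=1, size=1
write(53): buf=[73 53 _ _ _], head=0, tail=2, size=2
write(7): buf=[73 53 7 _ _], head=0, tail=3, size=3
write(56): buf=[73 53 7 56 _], head=0, tail=4, size=4
write(11): buf=[73 53 7 56 11], head=0, tail=0, size=5
read(): buf=[_ 53 7 56 11], head=1, tail=0, size=4
read(): buf=[_ _ 7 56 11], head=2, tail=0, size=3
read(): buf=[_ _ _ 56 11], head=3, tail=0, size=2
read(): buf=[_ _ _ _ 11], head=4, tail=0, size=1
write(10): buf=[10 _ _ _ 11], head=4, tail=1, size=2
write(86): buf=[10 86 _ _ 11], head=4, tail=2, size=3
write(93): buf=[10 86 93 _ 11], head=4, tail=3, size=4
write(82): buf=[10 86 93 82 11], head=4, tail=4, size=5
read(): buf=[10 86 93 82 _], head=0, tail=4, size=4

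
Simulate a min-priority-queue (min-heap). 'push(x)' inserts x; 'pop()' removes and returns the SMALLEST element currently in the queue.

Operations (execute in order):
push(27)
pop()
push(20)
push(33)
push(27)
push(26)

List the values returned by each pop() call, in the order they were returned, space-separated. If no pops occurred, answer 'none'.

push(27): heap contents = [27]
pop() → 27: heap contents = []
push(20): heap contents = [20]
push(33): heap contents = [20, 33]
push(27): heap contents = [20, 27, 33]
push(26): heap contents = [20, 26, 27, 33]

Answer: 27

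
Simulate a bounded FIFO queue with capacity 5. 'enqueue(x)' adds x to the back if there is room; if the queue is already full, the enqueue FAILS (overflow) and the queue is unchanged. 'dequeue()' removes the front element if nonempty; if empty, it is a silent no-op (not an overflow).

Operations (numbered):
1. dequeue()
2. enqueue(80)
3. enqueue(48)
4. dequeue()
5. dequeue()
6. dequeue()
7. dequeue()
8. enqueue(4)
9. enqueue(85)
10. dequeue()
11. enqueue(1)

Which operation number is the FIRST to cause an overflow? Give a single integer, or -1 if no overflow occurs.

1. dequeue(): empty, no-op, size=0
2. enqueue(80): size=1
3. enqueue(48): size=2
4. dequeue(): size=1
5. dequeue(): size=0
6. dequeue(): empty, no-op, size=0
7. dequeue(): empty, no-op, size=0
8. enqueue(4): size=1
9. enqueue(85): size=2
10. dequeue(): size=1
11. enqueue(1): size=2

Answer: -1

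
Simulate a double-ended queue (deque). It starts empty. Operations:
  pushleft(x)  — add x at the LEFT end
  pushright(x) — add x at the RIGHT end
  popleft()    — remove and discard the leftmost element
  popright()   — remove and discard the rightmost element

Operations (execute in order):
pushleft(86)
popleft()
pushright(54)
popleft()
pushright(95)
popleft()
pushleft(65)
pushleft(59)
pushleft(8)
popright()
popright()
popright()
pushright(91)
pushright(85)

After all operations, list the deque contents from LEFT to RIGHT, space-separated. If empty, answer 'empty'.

pushleft(86): [86]
popleft(): []
pushright(54): [54]
popleft(): []
pushright(95): [95]
popleft(): []
pushleft(65): [65]
pushleft(59): [59, 65]
pushleft(8): [8, 59, 65]
popright(): [8, 59]
popright(): [8]
popright(): []
pushright(91): [91]
pushright(85): [91, 85]

Answer: 91 85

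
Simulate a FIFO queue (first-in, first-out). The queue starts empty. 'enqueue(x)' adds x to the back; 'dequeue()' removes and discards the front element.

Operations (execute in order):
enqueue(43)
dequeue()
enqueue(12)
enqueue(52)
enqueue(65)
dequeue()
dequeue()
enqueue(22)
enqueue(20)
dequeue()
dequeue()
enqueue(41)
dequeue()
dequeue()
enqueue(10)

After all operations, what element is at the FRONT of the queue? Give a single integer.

enqueue(43): queue = [43]
dequeue(): queue = []
enqueue(12): queue = [12]
enqueue(52): queue = [12, 52]
enqueue(65): queue = [12, 52, 65]
dequeue(): queue = [52, 65]
dequeue(): queue = [65]
enqueue(22): queue = [65, 22]
enqueue(20): queue = [65, 22, 20]
dequeue(): queue = [22, 20]
dequeue(): queue = [20]
enqueue(41): queue = [20, 41]
dequeue(): queue = [41]
dequeue(): queue = []
enqueue(10): queue = [10]

Answer: 10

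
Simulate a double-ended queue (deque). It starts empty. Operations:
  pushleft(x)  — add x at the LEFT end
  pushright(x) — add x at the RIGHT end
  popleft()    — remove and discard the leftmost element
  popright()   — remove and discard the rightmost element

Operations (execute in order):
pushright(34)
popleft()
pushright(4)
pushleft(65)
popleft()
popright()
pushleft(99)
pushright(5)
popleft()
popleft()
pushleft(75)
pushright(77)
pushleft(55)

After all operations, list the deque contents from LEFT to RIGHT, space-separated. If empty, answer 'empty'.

pushright(34): [34]
popleft(): []
pushright(4): [4]
pushleft(65): [65, 4]
popleft(): [4]
popright(): []
pushleft(99): [99]
pushright(5): [99, 5]
popleft(): [5]
popleft(): []
pushleft(75): [75]
pushright(77): [75, 77]
pushleft(55): [55, 75, 77]

Answer: 55 75 77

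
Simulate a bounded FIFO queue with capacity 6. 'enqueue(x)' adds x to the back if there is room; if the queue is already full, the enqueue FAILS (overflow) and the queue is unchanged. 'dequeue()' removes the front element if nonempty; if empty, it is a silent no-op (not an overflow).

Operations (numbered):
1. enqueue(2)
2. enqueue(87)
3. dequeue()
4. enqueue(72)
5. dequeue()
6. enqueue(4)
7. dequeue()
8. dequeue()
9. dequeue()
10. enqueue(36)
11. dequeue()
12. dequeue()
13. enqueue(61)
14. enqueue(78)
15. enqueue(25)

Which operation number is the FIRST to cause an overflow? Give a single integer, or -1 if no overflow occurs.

1. enqueue(2): size=1
2. enqueue(87): size=2
3. dequeue(): size=1
4. enqueue(72): size=2
5. dequeue(): size=1
6. enqueue(4): size=2
7. dequeue(): size=1
8. dequeue(): size=0
9. dequeue(): empty, no-op, size=0
10. enqueue(36): size=1
11. dequeue(): size=0
12. dequeue(): empty, no-op, size=0
13. enqueue(61): size=1
14. enqueue(78): size=2
15. enqueue(25): size=3

Answer: -1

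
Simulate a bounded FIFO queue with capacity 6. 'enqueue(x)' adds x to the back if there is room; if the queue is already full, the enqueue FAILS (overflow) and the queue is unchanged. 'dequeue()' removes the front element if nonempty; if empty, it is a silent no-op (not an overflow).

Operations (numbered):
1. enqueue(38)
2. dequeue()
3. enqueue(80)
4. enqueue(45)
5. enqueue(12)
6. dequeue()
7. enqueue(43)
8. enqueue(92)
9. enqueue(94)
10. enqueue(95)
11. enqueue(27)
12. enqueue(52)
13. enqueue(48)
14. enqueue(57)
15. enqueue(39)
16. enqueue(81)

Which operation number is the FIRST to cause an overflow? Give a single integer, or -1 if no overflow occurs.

1. enqueue(38): size=1
2. dequeue(): size=0
3. enqueue(80): size=1
4. enqueue(45): size=2
5. enqueue(12): size=3
6. dequeue(): size=2
7. enqueue(43): size=3
8. enqueue(92): size=4
9. enqueue(94): size=5
10. enqueue(95): size=6
11. enqueue(27): size=6=cap → OVERFLOW (fail)
12. enqueue(52): size=6=cap → OVERFLOW (fail)
13. enqueue(48): size=6=cap → OVERFLOW (fail)
14. enqueue(57): size=6=cap → OVERFLOW (fail)
15. enqueue(39): size=6=cap → OVERFLOW (fail)
16. enqueue(81): size=6=cap → OVERFLOW (fail)

Answer: 11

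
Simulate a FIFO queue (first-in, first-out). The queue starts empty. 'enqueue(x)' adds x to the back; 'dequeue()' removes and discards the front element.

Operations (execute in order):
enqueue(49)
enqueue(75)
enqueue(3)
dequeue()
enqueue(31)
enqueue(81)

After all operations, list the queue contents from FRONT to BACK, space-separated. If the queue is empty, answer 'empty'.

Answer: 75 3 31 81

Derivation:
enqueue(49): [49]
enqueue(75): [49, 75]
enqueue(3): [49, 75, 3]
dequeue(): [75, 3]
enqueue(31): [75, 3, 31]
enqueue(81): [75, 3, 31, 81]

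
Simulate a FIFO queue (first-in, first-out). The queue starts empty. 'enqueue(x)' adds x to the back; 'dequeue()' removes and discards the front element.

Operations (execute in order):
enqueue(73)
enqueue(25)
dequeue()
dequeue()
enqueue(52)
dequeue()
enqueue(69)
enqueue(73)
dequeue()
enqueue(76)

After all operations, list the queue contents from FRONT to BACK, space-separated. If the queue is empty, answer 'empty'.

enqueue(73): [73]
enqueue(25): [73, 25]
dequeue(): [25]
dequeue(): []
enqueue(52): [52]
dequeue(): []
enqueue(69): [69]
enqueue(73): [69, 73]
dequeue(): [73]
enqueue(76): [73, 76]

Answer: 73 76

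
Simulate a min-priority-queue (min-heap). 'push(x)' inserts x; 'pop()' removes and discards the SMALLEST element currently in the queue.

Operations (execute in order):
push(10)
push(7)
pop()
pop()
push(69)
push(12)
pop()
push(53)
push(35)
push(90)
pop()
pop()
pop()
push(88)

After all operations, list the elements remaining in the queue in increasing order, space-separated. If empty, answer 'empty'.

push(10): heap contents = [10]
push(7): heap contents = [7, 10]
pop() → 7: heap contents = [10]
pop() → 10: heap contents = []
push(69): heap contents = [69]
push(12): heap contents = [12, 69]
pop() → 12: heap contents = [69]
push(53): heap contents = [53, 69]
push(35): heap contents = [35, 53, 69]
push(90): heap contents = [35, 53, 69, 90]
pop() → 35: heap contents = [53, 69, 90]
pop() → 53: heap contents = [69, 90]
pop() → 69: heap contents = [90]
push(88): heap contents = [88, 90]

Answer: 88 90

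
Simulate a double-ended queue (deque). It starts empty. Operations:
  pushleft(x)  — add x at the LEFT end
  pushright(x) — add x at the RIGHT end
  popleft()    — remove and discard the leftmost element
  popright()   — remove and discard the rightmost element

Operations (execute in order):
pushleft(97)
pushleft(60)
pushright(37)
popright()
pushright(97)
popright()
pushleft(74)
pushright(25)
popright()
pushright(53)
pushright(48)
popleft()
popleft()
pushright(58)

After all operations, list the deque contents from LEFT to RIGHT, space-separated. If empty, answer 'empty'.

pushleft(97): [97]
pushleft(60): [60, 97]
pushright(37): [60, 97, 37]
popright(): [60, 97]
pushright(97): [60, 97, 97]
popright(): [60, 97]
pushleft(74): [74, 60, 97]
pushright(25): [74, 60, 97, 25]
popright(): [74, 60, 97]
pushright(53): [74, 60, 97, 53]
pushright(48): [74, 60, 97, 53, 48]
popleft(): [60, 97, 53, 48]
popleft(): [97, 53, 48]
pushright(58): [97, 53, 48, 58]

Answer: 97 53 48 58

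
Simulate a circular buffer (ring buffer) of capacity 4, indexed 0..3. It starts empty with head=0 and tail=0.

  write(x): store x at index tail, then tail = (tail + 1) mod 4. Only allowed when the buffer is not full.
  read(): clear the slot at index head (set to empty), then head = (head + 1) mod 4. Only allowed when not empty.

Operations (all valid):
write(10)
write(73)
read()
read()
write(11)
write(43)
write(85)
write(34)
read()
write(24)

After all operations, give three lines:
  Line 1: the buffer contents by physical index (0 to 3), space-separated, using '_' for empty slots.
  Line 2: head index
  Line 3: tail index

write(10): buf=[10 _ _ _], head=0, tail=1, size=1
write(73): buf=[10 73 _ _], head=0, tail=2, size=2
read(): buf=[_ 73 _ _], head=1, tail=2, size=1
read(): buf=[_ _ _ _], head=2, tail=2, size=0
write(11): buf=[_ _ 11 _], head=2, tail=3, size=1
write(43): buf=[_ _ 11 43], head=2, tail=0, size=2
write(85): buf=[85 _ 11 43], head=2, tail=1, size=3
write(34): buf=[85 34 11 43], head=2, tail=2, size=4
read(): buf=[85 34 _ 43], head=3, tail=2, size=3
write(24): buf=[85 34 24 43], head=3, tail=3, size=4

Answer: 85 34 24 43
3
3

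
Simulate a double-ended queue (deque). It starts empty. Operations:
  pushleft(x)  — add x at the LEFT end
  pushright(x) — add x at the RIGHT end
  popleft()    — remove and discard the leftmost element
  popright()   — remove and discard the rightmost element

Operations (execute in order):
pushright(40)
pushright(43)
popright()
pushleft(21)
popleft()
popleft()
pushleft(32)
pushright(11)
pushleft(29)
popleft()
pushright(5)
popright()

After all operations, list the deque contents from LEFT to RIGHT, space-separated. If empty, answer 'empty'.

Answer: 32 11

Derivation:
pushright(40): [40]
pushright(43): [40, 43]
popright(): [40]
pushleft(21): [21, 40]
popleft(): [40]
popleft(): []
pushleft(32): [32]
pushright(11): [32, 11]
pushleft(29): [29, 32, 11]
popleft(): [32, 11]
pushright(5): [32, 11, 5]
popright(): [32, 11]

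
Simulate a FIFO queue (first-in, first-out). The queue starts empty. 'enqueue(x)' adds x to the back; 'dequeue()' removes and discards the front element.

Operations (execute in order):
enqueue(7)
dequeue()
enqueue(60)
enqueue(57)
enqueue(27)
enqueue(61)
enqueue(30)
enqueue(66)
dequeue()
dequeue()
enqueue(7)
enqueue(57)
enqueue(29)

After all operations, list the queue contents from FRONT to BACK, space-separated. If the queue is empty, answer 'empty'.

Answer: 27 61 30 66 7 57 29

Derivation:
enqueue(7): [7]
dequeue(): []
enqueue(60): [60]
enqueue(57): [60, 57]
enqueue(27): [60, 57, 27]
enqueue(61): [60, 57, 27, 61]
enqueue(30): [60, 57, 27, 61, 30]
enqueue(66): [60, 57, 27, 61, 30, 66]
dequeue(): [57, 27, 61, 30, 66]
dequeue(): [27, 61, 30, 66]
enqueue(7): [27, 61, 30, 66, 7]
enqueue(57): [27, 61, 30, 66, 7, 57]
enqueue(29): [27, 61, 30, 66, 7, 57, 29]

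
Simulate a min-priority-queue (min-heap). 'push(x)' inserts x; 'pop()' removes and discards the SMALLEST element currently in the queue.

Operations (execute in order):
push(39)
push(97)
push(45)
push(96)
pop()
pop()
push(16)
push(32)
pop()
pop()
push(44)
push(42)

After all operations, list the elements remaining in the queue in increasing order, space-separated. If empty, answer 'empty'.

Answer: 42 44 96 97

Derivation:
push(39): heap contents = [39]
push(97): heap contents = [39, 97]
push(45): heap contents = [39, 45, 97]
push(96): heap contents = [39, 45, 96, 97]
pop() → 39: heap contents = [45, 96, 97]
pop() → 45: heap contents = [96, 97]
push(16): heap contents = [16, 96, 97]
push(32): heap contents = [16, 32, 96, 97]
pop() → 16: heap contents = [32, 96, 97]
pop() → 32: heap contents = [96, 97]
push(44): heap contents = [44, 96, 97]
push(42): heap contents = [42, 44, 96, 97]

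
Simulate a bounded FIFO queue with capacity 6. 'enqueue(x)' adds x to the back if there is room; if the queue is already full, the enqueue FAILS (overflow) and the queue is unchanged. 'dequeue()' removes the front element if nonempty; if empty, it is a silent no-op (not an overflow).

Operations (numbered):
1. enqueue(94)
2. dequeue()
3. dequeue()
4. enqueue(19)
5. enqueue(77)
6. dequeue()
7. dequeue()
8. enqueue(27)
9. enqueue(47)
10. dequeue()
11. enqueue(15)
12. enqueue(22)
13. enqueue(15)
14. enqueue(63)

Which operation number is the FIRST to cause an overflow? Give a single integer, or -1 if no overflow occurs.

Answer: -1

Derivation:
1. enqueue(94): size=1
2. dequeue(): size=0
3. dequeue(): empty, no-op, size=0
4. enqueue(19): size=1
5. enqueue(77): size=2
6. dequeue(): size=1
7. dequeue(): size=0
8. enqueue(27): size=1
9. enqueue(47): size=2
10. dequeue(): size=1
11. enqueue(15): size=2
12. enqueue(22): size=3
13. enqueue(15): size=4
14. enqueue(63): size=5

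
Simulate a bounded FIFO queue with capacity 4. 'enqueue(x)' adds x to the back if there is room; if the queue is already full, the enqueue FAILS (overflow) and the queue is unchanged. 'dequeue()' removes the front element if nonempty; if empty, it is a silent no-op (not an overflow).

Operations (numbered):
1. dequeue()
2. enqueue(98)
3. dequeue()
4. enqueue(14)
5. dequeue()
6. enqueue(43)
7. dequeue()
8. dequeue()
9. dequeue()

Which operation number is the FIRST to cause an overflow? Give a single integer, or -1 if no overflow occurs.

Answer: -1

Derivation:
1. dequeue(): empty, no-op, size=0
2. enqueue(98): size=1
3. dequeue(): size=0
4. enqueue(14): size=1
5. dequeue(): size=0
6. enqueue(43): size=1
7. dequeue(): size=0
8. dequeue(): empty, no-op, size=0
9. dequeue(): empty, no-op, size=0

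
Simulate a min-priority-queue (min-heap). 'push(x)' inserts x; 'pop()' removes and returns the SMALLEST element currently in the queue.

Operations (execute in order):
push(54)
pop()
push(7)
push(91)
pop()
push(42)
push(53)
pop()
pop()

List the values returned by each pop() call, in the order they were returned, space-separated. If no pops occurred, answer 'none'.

push(54): heap contents = [54]
pop() → 54: heap contents = []
push(7): heap contents = [7]
push(91): heap contents = [7, 91]
pop() → 7: heap contents = [91]
push(42): heap contents = [42, 91]
push(53): heap contents = [42, 53, 91]
pop() → 42: heap contents = [53, 91]
pop() → 53: heap contents = [91]

Answer: 54 7 42 53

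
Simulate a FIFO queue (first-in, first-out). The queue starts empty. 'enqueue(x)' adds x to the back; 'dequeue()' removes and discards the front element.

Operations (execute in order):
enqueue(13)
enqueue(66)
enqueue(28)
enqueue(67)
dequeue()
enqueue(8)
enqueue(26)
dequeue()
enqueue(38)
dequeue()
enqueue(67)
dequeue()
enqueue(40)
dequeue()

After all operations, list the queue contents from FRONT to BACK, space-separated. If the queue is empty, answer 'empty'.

enqueue(13): [13]
enqueue(66): [13, 66]
enqueue(28): [13, 66, 28]
enqueue(67): [13, 66, 28, 67]
dequeue(): [66, 28, 67]
enqueue(8): [66, 28, 67, 8]
enqueue(26): [66, 28, 67, 8, 26]
dequeue(): [28, 67, 8, 26]
enqueue(38): [28, 67, 8, 26, 38]
dequeue(): [67, 8, 26, 38]
enqueue(67): [67, 8, 26, 38, 67]
dequeue(): [8, 26, 38, 67]
enqueue(40): [8, 26, 38, 67, 40]
dequeue(): [26, 38, 67, 40]

Answer: 26 38 67 40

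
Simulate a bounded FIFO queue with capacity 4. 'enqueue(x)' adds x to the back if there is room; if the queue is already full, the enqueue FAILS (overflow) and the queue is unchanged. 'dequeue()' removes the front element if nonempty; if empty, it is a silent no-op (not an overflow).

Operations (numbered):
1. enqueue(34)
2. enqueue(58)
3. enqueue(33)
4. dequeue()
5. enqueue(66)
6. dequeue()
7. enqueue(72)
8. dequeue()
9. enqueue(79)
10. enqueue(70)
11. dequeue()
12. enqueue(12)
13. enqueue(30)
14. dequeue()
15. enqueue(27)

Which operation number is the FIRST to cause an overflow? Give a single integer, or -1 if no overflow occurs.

Answer: 13

Derivation:
1. enqueue(34): size=1
2. enqueue(58): size=2
3. enqueue(33): size=3
4. dequeue(): size=2
5. enqueue(66): size=3
6. dequeue(): size=2
7. enqueue(72): size=3
8. dequeue(): size=2
9. enqueue(79): size=3
10. enqueue(70): size=4
11. dequeue(): size=3
12. enqueue(12): size=4
13. enqueue(30): size=4=cap → OVERFLOW (fail)
14. dequeue(): size=3
15. enqueue(27): size=4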